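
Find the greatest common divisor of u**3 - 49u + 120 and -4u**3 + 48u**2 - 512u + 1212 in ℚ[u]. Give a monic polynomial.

u - 3

Euclidean algorithm in ℚ[u]:
  u**3 - 49u + 120 = (-1/4)(-4u**3 + 48u**2 - 512u + 1212) + (12u**2 - 177u + 423)
  -4u**3 + 48u**2 - 512u + 1212 = (-(1/3)u - 11/12)(12u**2 - 177u + 423) + (-(2133/4)u + 6399/4)
  12u**2 - 177u + 423 = (-(16/711)u + 188/711)(-(2133/4)u + 6399/4) + (0)
Last nonzero remainder: -(2133/4)u + 6399/4. Dividing through by -2133/4 gives the monic gcd u - 3.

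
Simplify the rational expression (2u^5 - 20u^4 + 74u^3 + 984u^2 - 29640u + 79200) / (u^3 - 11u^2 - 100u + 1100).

By polynomial division,
  2u^5 - 20u^4 + 74u^3 + 984u^2 - 29640u + 79200 = (2u^2 + 2u + 296)(u^3 - 11u^2 - 100u + 1100) + (2240u^2 - 2240u - 246400)
  u^3 - 11u^2 - 100u + 1100 = ((1/2240)u - 1/224)(2240u^2 - 2240u - 246400) + (0)
Last nonzero remainder: 2240u^2 - 2240u - 246400. Dividing through by 2240 gives the monic gcd u^2 - u - 110.
Cancel u^2 - u - 110 from numerator and denominator to get the reduced form.

(2u^3 - 18u^2 + 276u - 720)/(u - 10)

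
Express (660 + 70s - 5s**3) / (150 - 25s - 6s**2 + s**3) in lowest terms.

By polynomial division,
  -5s**3 + 70s + 660 = (-5)(s**3 - 6s**2 - 25s + 150) + (-30s**2 - 55s + 1410)
  s**3 - 6s**2 - 25s + 150 = (-(1/30)s + 47/180)(-30s**2 - 55s + 1410) + ((1309/36)s - 1309/6)
  -30s**2 - 55s + 1410 = (-(1080/1309)s - 8460/1309)((1309/36)s - 1309/6) + (0)
Last nonzero remainder: (1309/36)s - 1309/6. Dividing through by 1309/36 gives the monic gcd s - 6.
Cancel s - 6 from numerator and denominator to get the reduced form.

(-110 - 30s - 5s**2)/(-25 + s**2)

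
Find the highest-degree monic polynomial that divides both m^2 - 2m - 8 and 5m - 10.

1

Apply the Euclidean algorithm:
  m^2 - 2m - 8 = ((1/5)m)(5m - 10) + (-8)
  5m - 10 = (-(5/8)m + 5/4)(-8) + (0)
The last nonzero remainder is the constant -8, so the polynomials are coprime and gcd = 1.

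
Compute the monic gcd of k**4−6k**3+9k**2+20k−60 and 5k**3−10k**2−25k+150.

By polynomial division,
  k**4−6k**3+9k**2+20k−60 = ((1/5)k−4/5)(5k**3−10k**2−25k+150) + (6k**2−30k+60)
  5k**3−10k**2−25k+150 = ((5/6)k+5/2)(6k**2−30k+60) + (0)
Last nonzero remainder: 6k**2−30k+60. Dividing through by 6 gives the monic gcd k**2−5k+10.

k**2−5k+10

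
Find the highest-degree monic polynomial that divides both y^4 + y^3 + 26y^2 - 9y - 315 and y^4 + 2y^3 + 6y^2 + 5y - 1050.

y^2 + y + 35

Apply the Euclidean algorithm:
  y^4 + y^3 + 26y^2 - 9y - 315 = (y^4 + 2y^3 + 6y^2 + 5y - 1050) + (-y^3 + 20y^2 - 14y + 735)
  y^4 + 2y^3 + 6y^2 + 5y - 1050 = (-y - 22)(-y^3 + 20y^2 - 14y + 735) + (432y^2 + 432y + 15120)
  -y^3 + 20y^2 - 14y + 735 = (-(1/432)y + 7/144)(432y^2 + 432y + 15120) + (0)
Last nonzero remainder: 432y^2 + 432y + 15120. Dividing through by 432 gives the monic gcd y^2 + y + 35.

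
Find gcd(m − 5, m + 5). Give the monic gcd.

1

By polynomial division,
  m − 5 = (m + 5) + (−10)
  m + 5 = (−(1/10)m − 1/2)(−10) + (0)
The last nonzero remainder is the constant −10, so the polynomials are coprime and gcd = 1.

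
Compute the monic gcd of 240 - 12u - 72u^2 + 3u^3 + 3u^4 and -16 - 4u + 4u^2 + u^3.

Repeated division with remainder:
  3u^4 + 3u^3 - 72u^2 - 12u + 240 = (3u - 9)(u^3 + 4u^2 - 4u - 16) + (-24u^2 + 96)
  u^3 + 4u^2 - 4u - 16 = (-(1/24)u - 1/6)(-24u^2 + 96) + (0)
Last nonzero remainder: -24u^2 + 96. Dividing through by -24 gives the monic gcd u^2 - 4.

-4 + u^2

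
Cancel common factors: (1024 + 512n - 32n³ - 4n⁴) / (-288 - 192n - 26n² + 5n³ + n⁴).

(64 - 4n²)/(-18 - 3n + n²)

Euclidean algorithm in ℚ[n]:
  -4n⁴ - 32n³ + 512n + 1024 = (-4)(n⁴ + 5n³ - 26n² - 192n - 288) + (-12n³ - 104n² - 256n - 128)
  n⁴ + 5n³ - 26n² - 192n - 288 = (-(1/12)n + 11/36)(-12n³ - 104n² - 256n - 128) + (-(140/9)n² - (1120/9)n - 2240/9)
  -12n³ - 104n² - 256n - 128 = ((27/35)n + 18/35)(-(140/9)n² - (1120/9)n - 2240/9) + (0)
Last nonzero remainder: -(140/9)n² - (1120/9)n - 2240/9. Dividing through by -140/9 gives the monic gcd n² + 8n + 16.
Cancel n² + 8n + 16 from numerator and denominator to get the reduced form.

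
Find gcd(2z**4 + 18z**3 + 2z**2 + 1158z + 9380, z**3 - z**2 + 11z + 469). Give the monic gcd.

z**3 - z**2 + 11z + 469

Euclidean algorithm in ℚ[z]:
  2z**4 + 18z**3 + 2z**2 + 1158z + 9380 = (2z + 20)(z**3 - z**2 + 11z + 469) + (0)
The last nonzero remainder z**3 - z**2 + 11z + 469 is already monic.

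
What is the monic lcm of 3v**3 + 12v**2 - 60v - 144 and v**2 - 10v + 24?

v**4 - 2v**3 - 44v**2 + 72v + 288

Euclidean algorithm in ℚ[v]:
  3v**3 + 12v**2 - 60v - 144 = (3v + 42)(v**2 - 10v + 24) + (288v - 1152)
  v**2 - 10v + 24 = ((1/288)v - 1/48)(288v - 1152) + (0)
Last nonzero remainder: 288v - 1152. Dividing through by 288 gives the monic gcd v - 4.
Then lcm(f, g) = f·g / gcd(f, g); expanding and making the result monic gives the answer.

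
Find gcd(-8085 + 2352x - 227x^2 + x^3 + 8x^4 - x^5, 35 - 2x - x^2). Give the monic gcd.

By polynomial division,
  -x^5 + 8x^4 + x^3 - 227x^2 + 2352x - 8085 = (x^3 - 10x^2 + 54x - 231)(-x^2 - 2x + 35) + (0)
Last nonzero remainder: -x^2 - 2x + 35. Dividing through by -1 gives the monic gcd x^2 + 2x - 35.

-35 + 2x + x^2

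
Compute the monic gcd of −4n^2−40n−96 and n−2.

1

By polynomial division,
  −4n^2−40n−96 = (−4n−48)(n−2) + (−192)
  n−2 = (−(1/192)n+1/96)(−192) + (0)
The last nonzero remainder is the constant −192, so the polynomials are coprime and gcd = 1.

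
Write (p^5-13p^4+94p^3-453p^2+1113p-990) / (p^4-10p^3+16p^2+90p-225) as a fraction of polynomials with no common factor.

(p^3-5p^2+39p-66)/(p^2-2p-15)

Repeated division with remainder:
  p^5-13p^4+94p^3-453p^2+1113p-990 = (p-3)(p^4-10p^3+16p^2+90p-225) + (48p^3-495p^2+1608p-1665)
  p^4-10p^3+16p^2+90p-225 = ((1/48)p+5/768)(48p^3-495p^2+1608p-1665) + (-(3655/256)p^2+(3655/32)p-54825/256)
  48p^3-495p^2+1608p-1665 = (-(12288/3655)p+28416/3655)(-(3655/256)p^2+(3655/32)p-54825/256) + (0)
Last nonzero remainder: -(3655/256)p^2+(3655/32)p-54825/256. Dividing through by -3655/256 gives the monic gcd p^2-8p+15.
Cancel p^2-8p+15 from numerator and denominator to get the reduced form.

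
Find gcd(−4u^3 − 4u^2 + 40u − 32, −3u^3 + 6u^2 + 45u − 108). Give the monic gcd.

u + 4

Apply the Euclidean algorithm:
  −4u^3 − 4u^2 + 40u − 32 = (4/3)(−3u^3 + 6u^2 + 45u − 108) + (−12u^2 − 20u + 112)
  −3u^3 + 6u^2 + 45u − 108 = ((1/4)u − 11/12)(−12u^2 − 20u + 112) + (−(4/3)u − 16/3)
  −12u^2 − 20u + 112 = (9u − 21)(−(4/3)u − 16/3) + (0)
Last nonzero remainder: −(4/3)u − 16/3. Dividing through by −4/3 gives the monic gcd u + 4.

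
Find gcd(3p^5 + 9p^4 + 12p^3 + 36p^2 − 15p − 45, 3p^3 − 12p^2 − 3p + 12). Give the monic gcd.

p^2 − 1

Repeated division with remainder:
  3p^5 + 9p^4 + 12p^3 + 36p^2 − 15p − 45 = (p^2 + 7p + 33)(3p^3 − 12p^2 − 3p + 12) + (441p^2 − 441)
  3p^3 − 12p^2 − 3p + 12 = ((1/147)p − 4/147)(441p^2 − 441) + (0)
Last nonzero remainder: 441p^2 − 441. Dividing through by 441 gives the monic gcd p^2 − 1.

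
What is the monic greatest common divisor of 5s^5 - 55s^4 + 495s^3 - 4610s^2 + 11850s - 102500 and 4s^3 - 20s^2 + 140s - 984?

s^2 + s + 41

Euclidean algorithm in ℚ[s]:
  5s^5 - 55s^4 + 495s^3 - 4610s^2 + 11850s - 102500 = ((5/4)s^2 - (15/2)s + 85/2)(4s^3 - 20s^2 + 140s - 984) + (-1480s^2 - 1480s - 60680)
  4s^3 - 20s^2 + 140s - 984 = (-(1/370)s + 3/185)(-1480s^2 - 1480s - 60680) + (0)
Last nonzero remainder: -1480s^2 - 1480s - 60680. Dividing through by -1480 gives the monic gcd s^2 + s + 41.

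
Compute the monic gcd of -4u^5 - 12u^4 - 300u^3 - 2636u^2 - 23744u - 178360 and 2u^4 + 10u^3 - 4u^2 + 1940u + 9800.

u^2 - 10u + 98

Apply the Euclidean algorithm:
  -4u^5 - 12u^4 - 300u^3 - 2636u^2 - 23744u - 178360 = (-2u + 4)(2u^4 + 10u^3 - 4u^2 + 1940u + 9800) + (-348u^3 + 1260u^2 - 11904u - 217560)
  2u^4 + 10u^3 - 4u^2 + 1940u + 9800 = (-(1/174)u - 125/2523)(-348u^3 + 1260u^2 - 11904u - 217560) + (-(8400/841)u^2 + (84000/841)u - 823200/841)
  -348u^3 + 1260u^2 - 11904u - 217560 = ((24389/700)u + 31117/140)(-(8400/841)u^2 + (84000/841)u - 823200/841) + (0)
Last nonzero remainder: -(8400/841)u^2 + (84000/841)u - 823200/841. Dividing through by -8400/841 gives the monic gcd u^2 - 10u + 98.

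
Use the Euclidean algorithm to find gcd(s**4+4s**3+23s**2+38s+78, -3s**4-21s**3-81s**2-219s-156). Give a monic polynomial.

Apply the Euclidean algorithm:
  s**4+4s**3+23s**2+38s+78 = (-1/3)(-3s**4-21s**3-81s**2-219s-156) + (-3s**3-4s**2-35s+26)
  -3s**4-21s**3-81s**2-219s-156 = (s+17/3)(-3s**3-4s**2-35s+26) + (-(70/3)s**2-(140/3)s-910/3)
  -3s**3-4s**2-35s+26 = ((9/70)s-3/35)(-(70/3)s**2-(140/3)s-910/3) + (0)
Last nonzero remainder: -(70/3)s**2-(140/3)s-910/3. Dividing through by -70/3 gives the monic gcd s**2+2s+13.

s**2+2s+13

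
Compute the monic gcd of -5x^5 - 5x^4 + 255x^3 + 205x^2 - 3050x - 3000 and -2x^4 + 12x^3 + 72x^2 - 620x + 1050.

Euclidean algorithm in ℚ[x]:
  -5x^5 - 5x^4 + 255x^3 + 205x^2 - 3050x - 3000 = ((5/2)x + 35/2)(-2x^4 + 12x^3 + 72x^2 - 620x + 1050) + (-135x^3 + 495x^2 + 5175x - 21375)
  -2x^4 + 12x^3 + 72x^2 - 620x + 1050 = ((2/135)x - 14/405)(-135x^3 + 495x^2 + 5175x - 21375) + ((112/9)x^2 - (1120/9)x + 2800/9)
  -135x^3 + 495x^2 + 5175x - 21375 = (-(1215/112)x - 7695/112)((112/9)x^2 - (1120/9)x + 2800/9) + (0)
Last nonzero remainder: (112/9)x^2 - (1120/9)x + 2800/9. Dividing through by 112/9 gives the monic gcd x^2 - 10x + 25.

x^2 - 10x + 25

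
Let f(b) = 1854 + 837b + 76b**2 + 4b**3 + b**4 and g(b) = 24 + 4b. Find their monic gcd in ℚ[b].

Apply the Euclidean algorithm:
  b**4 + 4b**3 + 76b**2 + 837b + 1854 = ((1/4)b**3 − (1/2)b**2 + 22b + 309/4)(4b + 24) + (0)
Last nonzero remainder: 4b + 24. Dividing through by 4 gives the monic gcd b + 6.

6 + b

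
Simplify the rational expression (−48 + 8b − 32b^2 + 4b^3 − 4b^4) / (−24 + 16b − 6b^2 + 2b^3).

(−4 − 2b^2)/(−2 + b)

Apply the Euclidean algorithm:
  −4b^4 + 4b^3 − 32b^2 + 8b − 48 = (−2b − 4)(2b^3 − 6b^2 + 16b − 24) + (−24b^2 + 24b − 144)
  2b^3 − 6b^2 + 16b − 24 = (−(1/12)b + 1/6)(−24b^2 + 24b − 144) + (0)
Last nonzero remainder: −24b^2 + 24b − 144. Dividing through by −24 gives the monic gcd b^2 − b + 6.
Cancel b^2 − b + 6 from numerator and denominator to get the reduced form.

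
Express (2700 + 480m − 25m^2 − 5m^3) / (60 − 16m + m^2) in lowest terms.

By polynomial division,
  −5m^3 − 25m^2 + 480m + 2700 = (−5m − 105)(m^2 − 16m + 60) + (−900m + 9000)
  m^2 − 16m + 60 = (−(1/900)m + 1/150)(−900m + 9000) + (0)
Last nonzero remainder: −900m + 9000. Dividing through by −900 gives the monic gcd m − 10.
Cancel m − 10 from numerator and denominator to get the reduced form.

(−270 − 75m − 5m^2)/(−6 + m)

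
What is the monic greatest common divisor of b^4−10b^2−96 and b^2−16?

b^2−16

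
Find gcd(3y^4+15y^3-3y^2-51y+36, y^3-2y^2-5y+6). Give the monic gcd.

Apply the Euclidean algorithm:
  3y^4+15y^3-3y^2-51y+36 = (3y+21)(y^3-2y^2-5y+6) + (54y^2+36y-90)
  y^3-2y^2-5y+6 = ((1/54)y-4/81)(54y^2+36y-90) + (-(14/9)y+14/9)
  54y^2+36y-90 = (-(243/7)y-405/7)(-(14/9)y+14/9) + (0)
Last nonzero remainder: -(14/9)y+14/9. Dividing through by -14/9 gives the monic gcd y-1.

y-1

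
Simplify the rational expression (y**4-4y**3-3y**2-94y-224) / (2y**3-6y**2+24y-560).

(y**3+3y**2+18y+32)/(2y**2+8y+80)

Apply the Euclidean algorithm:
  y**4-4y**3-3y**2-94y-224 = ((1/2)y-1/2)(2y**3-6y**2+24y-560) + (-18y**2+198y-504)
  2y**3-6y**2+24y-560 = (-(1/9)y-8/9)(-18y**2+198y-504) + (144y-1008)
  -18y**2+198y-504 = (-(1/8)y+1/2)(144y-1008) + (0)
Last nonzero remainder: 144y-1008. Dividing through by 144 gives the monic gcd y-7.
Cancel y-7 from numerator and denominator to get the reduced form.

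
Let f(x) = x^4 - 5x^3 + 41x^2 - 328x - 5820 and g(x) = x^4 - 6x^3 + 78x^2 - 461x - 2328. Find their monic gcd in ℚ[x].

x^2 - x + 97

By polynomial division,
  x^4 - 5x^3 + 41x^2 - 328x - 5820 = (x^4 - 6x^3 + 78x^2 - 461x - 2328) + (x^3 - 37x^2 + 133x - 3492)
  x^4 - 6x^3 + 78x^2 - 461x - 2328 = (x + 31)(x^3 - 37x^2 + 133x - 3492) + (1092x^2 - 1092x + 105924)
  x^3 - 37x^2 + 133x - 3492 = ((1/1092)x - 3/91)(1092x^2 - 1092x + 105924) + (0)
Last nonzero remainder: 1092x^2 - 1092x + 105924. Dividing through by 1092 gives the monic gcd x^2 - x + 97.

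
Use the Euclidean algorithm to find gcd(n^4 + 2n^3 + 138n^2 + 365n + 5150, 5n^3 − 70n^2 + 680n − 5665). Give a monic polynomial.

n^2 − 3n + 103

By polynomial division,
  n^4 + 2n^3 + 138n^2 + 365n + 5150 = ((1/5)n + 16/5)(5n^3 − 70n^2 + 680n − 5665) + (226n^2 − 678n + 23278)
  5n^3 − 70n^2 + 680n − 5665 = ((5/226)n − 55/226)(226n^2 − 678n + 23278) + (0)
Last nonzero remainder: 226n^2 − 678n + 23278. Dividing through by 226 gives the monic gcd n^2 − 3n + 103.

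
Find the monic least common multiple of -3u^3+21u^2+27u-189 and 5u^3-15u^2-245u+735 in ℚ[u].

By polynomial division,
  -3u^3+21u^2+27u-189 = (-3/5)(5u^3-15u^2-245u+735) + (12u^2-120u+252)
  5u^3-15u^2-245u+735 = ((5/12)u+35/12)(12u^2-120u+252) + (0)
Last nonzero remainder: 12u^2-120u+252. Dividing through by 12 gives the monic gcd u^2-10u+21.
Then lcm(f, g) = f·g / gcd(f, g); expanding and making the result monic gives the answer.

u^4-58u^2+441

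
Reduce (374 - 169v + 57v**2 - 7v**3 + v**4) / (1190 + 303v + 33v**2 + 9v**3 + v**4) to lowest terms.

(11 - 4v + v**2)/(35 + 12v + v**2)

Euclidean algorithm in ℚ[v]:
  v**4 - 7v**3 + 57v**2 - 169v + 374 = (v**4 + 9v**3 + 33v**2 + 303v + 1190) + (-16v**3 + 24v**2 - 472v - 816)
  v**4 + 9v**3 + 33v**2 + 303v + 1190 = (-(1/16)v - 21/32)(-16v**3 + 24v**2 - 472v - 816) + ((77/4)v**2 - (231/4)v + 1309/2)
  -16v**3 + 24v**2 - 472v - 816 = (-(64/77)v - 96/77)((77/4)v**2 - (231/4)v + 1309/2) + (0)
Last nonzero remainder: (77/4)v**2 - (231/4)v + 1309/2. Dividing through by 77/4 gives the monic gcd v**2 - 3v + 34.
Cancel v**2 - 3v + 34 from numerator and denominator to get the reduced form.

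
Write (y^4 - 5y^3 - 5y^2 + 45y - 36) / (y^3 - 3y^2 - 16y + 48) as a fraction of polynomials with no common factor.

Apply the Euclidean algorithm:
  y^4 - 5y^3 - 5y^2 + 45y - 36 = (y - 2)(y^3 - 3y^2 - 16y + 48) + (5y^2 - 35y + 60)
  y^3 - 3y^2 - 16y + 48 = ((1/5)y + 4/5)(5y^2 - 35y + 60) + (0)
Last nonzero remainder: 5y^2 - 35y + 60. Dividing through by 5 gives the monic gcd y^2 - 7y + 12.
Cancel y^2 - 7y + 12 from numerator and denominator to get the reduced form.

(y^2 + 2y - 3)/(y + 4)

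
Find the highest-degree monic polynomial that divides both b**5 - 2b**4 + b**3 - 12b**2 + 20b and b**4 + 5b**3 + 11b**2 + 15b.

Euclidean algorithm in ℚ[b]:
  b**5 - 2b**4 + b**3 - 12b**2 + 20b = (b - 7)(b**4 + 5b**3 + 11b**2 + 15b) + (25b**3 + 50b**2 + 125b)
  b**4 + 5b**3 + 11b**2 + 15b = ((1/25)b + 3/25)(25b**3 + 50b**2 + 125b) + (0)
Last nonzero remainder: 25b**3 + 50b**2 + 125b. Dividing through by 25 gives the monic gcd b**3 + 2b**2 + 5b.

b**3 + 2b**2 + 5b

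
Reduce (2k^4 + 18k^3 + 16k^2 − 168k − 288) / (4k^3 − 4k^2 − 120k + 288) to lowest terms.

(k^2 + 6k + 8)/(2k − 8)

By polynomial division,
  2k^4 + 18k^3 + 16k^2 − 168k − 288 = ((1/2)k + 5)(4k^3 − 4k^2 − 120k + 288) + (96k^2 + 288k − 1728)
  4k^3 − 4k^2 − 120k + 288 = ((1/24)k − 1/6)(96k^2 + 288k − 1728) + (0)
Last nonzero remainder: 96k^2 + 288k − 1728. Dividing through by 96 gives the monic gcd k^2 + 3k − 18.
Cancel k^2 + 3k − 18 from numerator and denominator to get the reduced form.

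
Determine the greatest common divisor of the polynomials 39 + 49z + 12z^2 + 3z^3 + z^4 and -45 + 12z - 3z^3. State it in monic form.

3 + z

Apply the Euclidean algorithm:
  z^4 + 3z^3 + 12z^2 + 49z + 39 = (-(1/3)z - 1)(-3z^3 + 12z - 45) + (16z^2 + 46z - 6)
  -3z^3 + 12z - 45 = (-(3/16)z + 69/128)(16z^2 + 46z - 6) + (-(891/64)z - 2673/64)
  16z^2 + 46z - 6 = (-(1024/891)z + 128/891)(-(891/64)z - 2673/64) + (0)
Last nonzero remainder: -(891/64)z - 2673/64. Dividing through by -891/64 gives the monic gcd z + 3.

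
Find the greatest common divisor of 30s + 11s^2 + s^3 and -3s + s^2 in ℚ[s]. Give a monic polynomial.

Repeated division with remainder:
  s^3 + 11s^2 + 30s = (s + 14)(s^2 - 3s) + (72s)
  s^2 - 3s = ((1/72)s - 1/24)(72s) + (0)
Last nonzero remainder: 72s. Dividing through by 72 gives the monic gcd s.

s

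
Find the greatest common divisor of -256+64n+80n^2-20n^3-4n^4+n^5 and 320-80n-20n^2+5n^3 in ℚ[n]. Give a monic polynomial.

64-16n-4n^2+n^3

By polynomial division,
  n^5-4n^4-20n^3+80n^2+64n-256 = ((1/5)n^2-4/5)(5n^3-20n^2-80n+320) + (0)
Last nonzero remainder: 5n^3-20n^2-80n+320. Dividing through by 5 gives the monic gcd n^3-4n^2-16n+64.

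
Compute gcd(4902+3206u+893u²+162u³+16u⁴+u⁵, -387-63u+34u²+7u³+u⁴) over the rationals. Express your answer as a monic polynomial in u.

129+64u+10u²+u³

Euclidean algorithm in ℚ[u]:
  u⁵+16u⁴+162u³+893u²+3206u+4902 = (u+9)(u⁴+7u³+34u²-63u-387) + (65u³+650u²+4160u+8385)
  u⁴+7u³+34u²-63u-387 = ((1/65)u-3/65)(65u³+650u²+4160u+8385) + (0)
Last nonzero remainder: 65u³+650u²+4160u+8385. Dividing through by 65 gives the monic gcd u³+10u²+64u+129.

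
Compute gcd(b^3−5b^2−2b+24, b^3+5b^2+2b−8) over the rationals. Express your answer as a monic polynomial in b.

b+2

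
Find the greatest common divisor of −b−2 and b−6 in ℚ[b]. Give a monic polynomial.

Euclidean algorithm in ℚ[b]:
  −b−2 = (−1)(b−6) + (−8)
  b−6 = (−(1/8)b+3/4)(−8) + (0)
The last nonzero remainder is the constant −8, so the polynomials are coprime and gcd = 1.

1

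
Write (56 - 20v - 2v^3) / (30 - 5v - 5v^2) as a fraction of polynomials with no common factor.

Apply the Euclidean algorithm:
  -2v^3 - 20v + 56 = ((2/5)v - 2/5)(-5v^2 - 5v + 30) + (-34v + 68)
  -5v^2 - 5v + 30 = ((5/34)v + 15/34)(-34v + 68) + (0)
Last nonzero remainder: -34v + 68. Dividing through by -34 gives the monic gcd v - 2.
Cancel v - 2 from numerator and denominator to get the reduced form.

(28 + 4v + 2v^2)/(15 + 5v)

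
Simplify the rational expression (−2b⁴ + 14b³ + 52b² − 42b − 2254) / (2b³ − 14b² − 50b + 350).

Repeated division with remainder:
  −2b⁴ + 14b³ + 52b² − 42b − 2254 = (−b)(2b³ − 14b² − 50b + 350) + (2b² + 308b − 2254)
  2b³ − 14b² − 50b + 350 = (b − 161)(2b² + 308b − 2254) + (51792b − 362544)
  2b² + 308b − 2254 = ((1/25896)b + 161/25896)(51792b − 362544) + (0)
Last nonzero remainder: 51792b − 362544. Dividing through by 51792 gives the monic gcd b − 7.
Cancel b − 7 from numerator and denominator to get the reduced form.

(−b³ + 26b + 161)/(b² − 25)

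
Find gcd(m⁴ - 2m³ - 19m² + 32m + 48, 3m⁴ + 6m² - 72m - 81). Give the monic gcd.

m² - 2m - 3

Apply the Euclidean algorithm:
  m⁴ - 2m³ - 19m² + 32m + 48 = (1/3)(3m⁴ + 6m² - 72m - 81) + (-2m³ - 21m² + 56m + 75)
  3m⁴ + 6m² - 72m - 81 = (-(3/2)m + 63/4)(-2m³ - 21m² + 56m + 75) + ((1683/4)m² - (1683/2)m - 5049/4)
  -2m³ - 21m² + 56m + 75 = (-(8/1683)m - 100/1683)((1683/4)m² - (1683/2)m - 5049/4) + (0)
Last nonzero remainder: (1683/4)m² - (1683/2)m - 5049/4. Dividing through by 1683/4 gives the monic gcd m² - 2m - 3.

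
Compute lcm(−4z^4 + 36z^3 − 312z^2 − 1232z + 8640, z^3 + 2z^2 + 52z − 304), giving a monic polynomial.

By polynomial division,
  −4z^4 + 36z^3 − 312z^2 − 1232z + 8640 = (−4z + 44)(z^3 + 2z^2 + 52z − 304) + (−192z^2 − 4736z + 22016)
  z^3 + 2z^2 + 52z − 304 = (−(1/192)z + 17/144)(−192z^2 − 4736z + 22016) + ((6532/9)z − 26128/9)
  −192z^2 − 4736z + 22016 = (−(432/1633)z − 12384/1633)((6532/9)z − 26128/9) + (0)
Last nonzero remainder: (6532/9)z − 26128/9. Dividing through by 6532/9 gives the monic gcd z − 4.
Then lcm(f, g) = f·g / gcd(f, g); expanding and making the result monic gives the answer.

z^6 − 3z^5 + 100z^4 + 92z^3 + 5616z^2 + 10448z − 164160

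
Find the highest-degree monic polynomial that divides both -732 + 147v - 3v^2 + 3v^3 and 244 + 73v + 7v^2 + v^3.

Apply the Euclidean algorithm:
  3v^3 - 3v^2 + 147v - 732 = (3)(v^3 + 7v^2 + 73v + 244) + (-24v^2 - 72v - 1464)
  v^3 + 7v^2 + 73v + 244 = (-(1/24)v - 1/6)(-24v^2 - 72v - 1464) + (0)
Last nonzero remainder: -24v^2 - 72v - 1464. Dividing through by -24 gives the monic gcd v^2 + 3v + 61.

61 + 3v + v^2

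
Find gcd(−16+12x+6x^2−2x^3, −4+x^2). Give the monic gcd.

2+x

By polynomial division,
  −2x^3+6x^2+12x−16 = (−2x+6)(x^2−4) + (4x+8)
  x^2−4 = ((1/4)x−1/2)(4x+8) + (0)
Last nonzero remainder: 4x+8. Dividing through by 4 gives the monic gcd x+2.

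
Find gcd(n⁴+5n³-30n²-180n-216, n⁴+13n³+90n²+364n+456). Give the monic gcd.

n²+8n+12

Euclidean algorithm in ℚ[n]:
  n⁴+5n³-30n²-180n-216 = (n⁴+13n³+90n²+364n+456) + (-8n³-120n²-544n-672)
  n⁴+13n³+90n²+364n+456 = (-(1/8)n+1/4)(-8n³-120n²-544n-672) + (52n²+416n+624)
  -8n³-120n²-544n-672 = (-(2/13)n-14/13)(52n²+416n+624) + (0)
Last nonzero remainder: 52n²+416n+624. Dividing through by 52 gives the monic gcd n²+8n+12.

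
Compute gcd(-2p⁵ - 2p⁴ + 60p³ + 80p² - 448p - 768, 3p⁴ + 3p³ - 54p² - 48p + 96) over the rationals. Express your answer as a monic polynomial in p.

p³ + 2p² - 16p - 32

By polynomial division,
  -2p⁵ - 2p⁴ + 60p³ + 80p² - 448p - 768 = (-(2/3)p)(3p⁴ + 3p³ - 54p² - 48p + 96) + (24p³ + 48p² - 384p - 768)
  3p⁴ + 3p³ - 54p² - 48p + 96 = ((1/8)p - 1/8)(24p³ + 48p² - 384p - 768) + (0)
Last nonzero remainder: 24p³ + 48p² - 384p - 768. Dividing through by 24 gives the monic gcd p³ + 2p² - 16p - 32.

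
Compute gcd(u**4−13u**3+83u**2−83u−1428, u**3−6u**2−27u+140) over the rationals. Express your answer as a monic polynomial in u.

u−7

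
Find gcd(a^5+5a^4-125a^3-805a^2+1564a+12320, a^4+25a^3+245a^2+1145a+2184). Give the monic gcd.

Apply the Euclidean algorithm:
  a^5+5a^4-125a^3-805a^2+1564a+12320 = (a-20)(a^4+25a^3+245a^2+1145a+2184) + (130a^3+2950a^2+22280a+56000)
  a^4+25a^3+245a^2+1145a+2184 = ((1/130)a+3/169)(130a^3+2950a^2+22280a+56000) + ((3591/169)a^2+(53865/169)a+201096/169)
  130a^3+2950a^2+22280a+56000 = ((21970/3591)a+169000/3591)((3591/169)a^2+(53865/169)a+201096/169) + (0)
Last nonzero remainder: (3591/169)a^2+(53865/169)a+201096/169. Dividing through by 3591/169 gives the monic gcd a^2+15a+56.

a^2+15a+56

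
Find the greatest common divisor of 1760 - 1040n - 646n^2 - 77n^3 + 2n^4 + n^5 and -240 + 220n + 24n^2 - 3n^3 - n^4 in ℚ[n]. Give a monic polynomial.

-40 + 30n + 9n^2 + n^3

By polynomial division,
  n^5 + 2n^4 - 77n^3 - 646n^2 - 1040n + 1760 = (-n + 1)(-n^4 - 3n^3 + 24n^2 + 220n - 240) + (-50n^3 - 450n^2 - 1500n + 2000)
  -n^4 - 3n^3 + 24n^2 + 220n - 240 = ((1/50)n - 3/25)(-50n^3 - 450n^2 - 1500n + 2000) + (0)
Last nonzero remainder: -50n^3 - 450n^2 - 1500n + 2000. Dividing through by -50 gives the monic gcd n^3 + 9n^2 + 30n - 40.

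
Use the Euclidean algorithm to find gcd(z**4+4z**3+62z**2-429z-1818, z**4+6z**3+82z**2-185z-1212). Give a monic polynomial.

z**3+10z**2+122z+303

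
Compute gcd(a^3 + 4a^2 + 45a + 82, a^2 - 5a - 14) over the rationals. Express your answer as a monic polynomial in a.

a + 2

By polynomial division,
  a^3 + 4a^2 + 45a + 82 = (a + 9)(a^2 - 5a - 14) + (104a + 208)
  a^2 - 5a - 14 = ((1/104)a - 7/104)(104a + 208) + (0)
Last nonzero remainder: 104a + 208. Dividing through by 104 gives the monic gcd a + 2.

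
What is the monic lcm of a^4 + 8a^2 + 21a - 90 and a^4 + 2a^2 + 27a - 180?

a^6 + a^5 - 4a^4 + 29a^3 - 165a^2 - 342a + 1080

Repeated division with remainder:
  a^4 + 8a^2 + 21a - 90 = (a^4 + 2a^2 + 27a - 180) + (6a^2 - 6a + 90)
  a^4 + 2a^2 + 27a - 180 = ((1/6)a^2 + (1/6)a - 2)(6a^2 - 6a + 90) + (0)
Last nonzero remainder: 6a^2 - 6a + 90. Dividing through by 6 gives the monic gcd a^2 - a + 15.
Then lcm(f, g) = f·g / gcd(f, g); expanding and making the result monic gives the answer.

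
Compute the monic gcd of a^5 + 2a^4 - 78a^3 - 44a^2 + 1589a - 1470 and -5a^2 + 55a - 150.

a^2 - 11a + 30

Apply the Euclidean algorithm:
  a^5 + 2a^4 - 78a^3 - 44a^2 + 1589a - 1470 = (-(1/5)a^3 - (13/5)a^2 - 7a + 49/5)(-5a^2 + 55a - 150) + (0)
Last nonzero remainder: -5a^2 + 55a - 150. Dividing through by -5 gives the monic gcd a^2 - 11a + 30.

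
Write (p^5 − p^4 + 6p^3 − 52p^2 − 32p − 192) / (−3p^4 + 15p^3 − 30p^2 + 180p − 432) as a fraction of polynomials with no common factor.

Apply the Euclidean algorithm:
  p^5 − p^4 + 6p^3 − 52p^2 − 32p − 192 = (−(1/3)p − 4/3)(−3p^4 + 15p^3 − 30p^2 + 180p − 432) + (16p^3 − 32p^2 + 64p − 768)
  −3p^4 + 15p^3 − 30p^2 + 180p − 432 = (−(3/16)p + 9/16)(16p^3 − 32p^2 + 64p − 768) + (0)
Last nonzero remainder: 16p^3 − 32p^2 + 64p − 768. Dividing through by 16 gives the monic gcd p^3 − 2p^2 + 4p − 48.
Cancel p^3 − 2p^2 + 4p − 48 from numerator and denominator to get the reduced form.

(−p^2 − p − 4)/(3p − 9)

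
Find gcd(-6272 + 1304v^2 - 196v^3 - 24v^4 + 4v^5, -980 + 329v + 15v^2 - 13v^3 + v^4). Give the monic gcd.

28 - 11v + v^2

Repeated division with remainder:
  4v^5 - 24v^4 - 196v^3 + 1304v^2 - 6272 = (4v + 28)(v^4 - 13v^3 + 15v^2 + 329v - 980) + (108v^3 - 432v^2 - 5292v + 21168)
  v^4 - 13v^3 + 15v^2 + 329v - 980 = ((1/108)v - 1/12)(108v^3 - 432v^2 - 5292v + 21168) + (28v^2 - 308v + 784)
  108v^3 - 432v^2 - 5292v + 21168 = ((27/7)v + 27)(28v^2 - 308v + 784) + (0)
Last nonzero remainder: 28v^2 - 308v + 784. Dividing through by 28 gives the monic gcd v^2 - 11v + 28.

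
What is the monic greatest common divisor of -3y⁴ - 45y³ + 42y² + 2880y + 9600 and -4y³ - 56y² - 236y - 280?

y + 5

Apply the Euclidean algorithm:
  -3y⁴ - 45y³ + 42y² + 2880y + 9600 = ((3/4)y + 3/4)(-4y³ - 56y² - 236y - 280) + (261y² + 3267y + 9810)
  -4y³ - 56y² - 236y - 280 = (-(4/261)y - 172/7569)(261y² + 3267y + 9810) + (-(9600/841)y - 48000/841)
  261y² + 3267y + 9810 = (-(73167/3200)y - 275007/1600)(-(9600/841)y - 48000/841) + (0)
Last nonzero remainder: -(9600/841)y - 48000/841. Dividing through by -9600/841 gives the monic gcd y + 5.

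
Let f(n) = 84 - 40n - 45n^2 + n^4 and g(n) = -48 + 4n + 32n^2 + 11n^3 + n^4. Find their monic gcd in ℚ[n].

-12 + 4n + 7n^2 + n^3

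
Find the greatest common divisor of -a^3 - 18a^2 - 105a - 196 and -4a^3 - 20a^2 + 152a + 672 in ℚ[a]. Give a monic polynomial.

a^2 + 11a + 28

Apply the Euclidean algorithm:
  -a^3 - 18a^2 - 105a - 196 = (1/4)(-4a^3 - 20a^2 + 152a + 672) + (-13a^2 - 143a - 364)
  -4a^3 - 20a^2 + 152a + 672 = ((4/13)a - 24/13)(-13a^2 - 143a - 364) + (0)
Last nonzero remainder: -13a^2 - 143a - 364. Dividing through by -13 gives the monic gcd a^2 + 11a + 28.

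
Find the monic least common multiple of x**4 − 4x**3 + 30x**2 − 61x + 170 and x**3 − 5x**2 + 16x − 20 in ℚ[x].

x**5 − 6x**4 + 38x**3 − 121x**2 + 292x − 340

Repeated division with remainder:
  x**4 − 4x**3 + 30x**2 − 61x + 170 = (x + 1)(x**3 − 5x**2 + 16x − 20) + (19x**2 − 57x + 190)
  x**3 − 5x**2 + 16x − 20 = ((1/19)x − 2/19)(19x**2 − 57x + 190) + (0)
Last nonzero remainder: 19x**2 − 57x + 190. Dividing through by 19 gives the monic gcd x**2 − 3x + 10.
Then lcm(f, g) = f·g / gcd(f, g); expanding and making the result monic gives the answer.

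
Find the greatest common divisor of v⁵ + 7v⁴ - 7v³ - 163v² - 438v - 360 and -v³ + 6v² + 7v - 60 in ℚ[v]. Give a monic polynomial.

v² - 2v - 15

By polynomial division,
  v⁵ + 7v⁴ - 7v³ - 163v² - 438v - 360 = (-v² - 13v - 78)(-v³ + 6v² + 7v - 60) + (336v² - 672v - 5040)
  -v³ + 6v² + 7v - 60 = (-(1/336)v + 1/84)(336v² - 672v - 5040) + (0)
Last nonzero remainder: 336v² - 672v - 5040. Dividing through by 336 gives the monic gcd v² - 2v - 15.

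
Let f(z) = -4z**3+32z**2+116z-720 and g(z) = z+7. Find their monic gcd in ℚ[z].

1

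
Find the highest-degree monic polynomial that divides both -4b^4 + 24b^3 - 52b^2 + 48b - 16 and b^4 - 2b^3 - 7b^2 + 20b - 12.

b^3 - 5b^2 + 8b - 4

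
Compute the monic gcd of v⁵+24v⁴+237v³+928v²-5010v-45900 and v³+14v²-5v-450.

Repeated division with remainder:
  v⁵+24v⁴+237v³+928v²-5010v-45900 = (v²+10v+102)(v³+14v²-5v-450) + (0)
The last nonzero remainder v³+14v²-5v-450 is already monic.

v³+14v²-5v-450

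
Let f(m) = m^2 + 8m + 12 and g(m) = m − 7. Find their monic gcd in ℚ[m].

1

Euclidean algorithm in ℚ[m]:
  m^2 + 8m + 12 = (m + 15)(m − 7) + (117)
  m − 7 = ((1/117)m − 7/117)(117) + (0)
The last nonzero remainder is the constant 117, so the polynomials are coprime and gcd = 1.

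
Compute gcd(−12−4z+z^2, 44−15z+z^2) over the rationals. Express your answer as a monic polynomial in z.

Euclidean algorithm in ℚ[z]:
  z^2−4z−12 = (z^2−15z+44) + (11z−56)
  z^2−15z+44 = ((1/11)z−109/121)(11z−56) + (−780/121)
  11z−56 = (−(1331/780)z+1694/195)(−780/121) + (0)
The last nonzero remainder is the constant −780/121, so the polynomials are coprime and gcd = 1.

1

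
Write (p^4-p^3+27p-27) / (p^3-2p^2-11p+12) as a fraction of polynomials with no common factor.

(p^2-3p+9)/(p-4)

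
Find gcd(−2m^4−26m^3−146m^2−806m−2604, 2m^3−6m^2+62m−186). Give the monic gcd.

By polynomial division,
  −2m^4−26m^3−146m^2−806m−2604 = (−m−16)(2m^3−6m^2+62m−186) + (−180m^2−5580)
  2m^3−6m^2+62m−186 = (−(1/90)m+1/30)(−180m^2−5580) + (0)
Last nonzero remainder: −180m^2−5580. Dividing through by −180 gives the monic gcd m^2+31.

m^2+31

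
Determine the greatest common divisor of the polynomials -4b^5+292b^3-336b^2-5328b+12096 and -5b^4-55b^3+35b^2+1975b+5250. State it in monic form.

Repeated division with remainder:
  -4b^5+292b^3-336b^2-5328b+12096 = ((4/5)b-44/5)(-5b^4-55b^3+35b^2+1975b+5250) + (-220b^3-1608b^2+7852b+58296)
  -5b^4-55b^3+35b^2+1975b+5250 = ((1/44)b+203/2420)(-220b^3-1608b^2+7852b+58296) + (-(5184/605)b^2-(5184/605)b+217728/605)
  -220b^3-1608b^2+7852b+58296 = ((33275/1296)b+209935/1296)(-(5184/605)b^2-(5184/605)b+217728/605) + (0)
Last nonzero remainder: -(5184/605)b^2-(5184/605)b+217728/605. Dividing through by -5184/605 gives the monic gcd b^2+b-42.

b^2+b-42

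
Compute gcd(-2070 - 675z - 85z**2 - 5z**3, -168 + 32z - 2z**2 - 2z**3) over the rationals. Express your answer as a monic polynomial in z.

6 + z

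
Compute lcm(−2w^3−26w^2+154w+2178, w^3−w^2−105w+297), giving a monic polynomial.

w^4+10w^3−116w^2−858w+3267

Apply the Euclidean algorithm:
  −2w^3−26w^2+154w+2178 = (−2)(w^3−w^2−105w+297) + (−28w^2−56w+2772)
  w^3−w^2−105w+297 = (−(1/28)w+3/28)(−28w^2−56w+2772) + (0)
Last nonzero remainder: −28w^2−56w+2772. Dividing through by −28 gives the monic gcd w^2+2w−99.
Then lcm(f, g) = f·g / gcd(f, g); expanding and making the result monic gives the answer.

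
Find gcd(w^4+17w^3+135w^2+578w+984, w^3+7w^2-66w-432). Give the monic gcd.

w+6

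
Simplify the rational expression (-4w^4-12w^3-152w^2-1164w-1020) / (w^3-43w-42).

Repeated division with remainder:
  -4w^4-12w^3-152w^2-1164w-1020 = (-4w-12)(w^3-43w-42) + (-324w^2-1848w-1524)
  w^3-43w-42 = (-(1/324)w+77/4374)(-324w^2-1848w-1524) + (-(11060/729)w-11060/729)
  -324w^2-1848w-1524 = ((59049/2765)w+277749/2765)(-(11060/729)w-11060/729) + (0)
Last nonzero remainder: -(11060/729)w-11060/729. Dividing through by -11060/729 gives the monic gcd w+1.
Cancel w+1 from numerator and denominator to get the reduced form.

(-4w^3-8w^2-144w-1020)/(w^2-w-42)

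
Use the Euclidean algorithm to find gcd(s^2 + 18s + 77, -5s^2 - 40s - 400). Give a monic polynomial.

By polynomial division,
  s^2 + 18s + 77 = (-1/5)(-5s^2 - 40s - 400) + (10s - 3)
  -5s^2 - 40s - 400 = (-(1/2)s - 83/20)(10s - 3) + (-8249/20)
  10s - 3 = (-(200/8249)s + 60/8249)(-8249/20) + (0)
The last nonzero remainder is the constant -8249/20, so the polynomials are coprime and gcd = 1.

1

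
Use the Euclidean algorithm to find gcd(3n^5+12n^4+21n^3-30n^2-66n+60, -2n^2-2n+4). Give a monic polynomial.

n^2+n-2

Euclidean algorithm in ℚ[n]:
  3n^5+12n^4+21n^3-30n^2-66n+60 = (-(3/2)n^3-(9/2)n^2-9n+15)(-2n^2-2n+4) + (0)
Last nonzero remainder: -2n^2-2n+4. Dividing through by -2 gives the monic gcd n^2+n-2.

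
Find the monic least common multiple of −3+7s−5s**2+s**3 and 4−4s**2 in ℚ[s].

−3+4s+2s**2−4s**3+s**4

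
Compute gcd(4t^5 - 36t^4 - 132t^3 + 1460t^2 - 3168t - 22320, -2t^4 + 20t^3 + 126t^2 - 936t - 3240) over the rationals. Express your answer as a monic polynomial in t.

t^3 - t^2 - 72t - 180

By polynomial division,
  4t^5 - 36t^4 - 132t^3 + 1460t^2 - 3168t - 22320 = (-2t - 2)(-2t^4 + 20t^3 + 126t^2 - 936t - 3240) + (160t^3 - 160t^2 - 11520t - 28800)
  -2t^4 + 20t^3 + 126t^2 - 936t - 3240 = (-(1/80)t + 9/80)(160t^3 - 160t^2 - 11520t - 28800) + (0)
Last nonzero remainder: 160t^3 - 160t^2 - 11520t - 28800. Dividing through by 160 gives the monic gcd t^3 - t^2 - 72t - 180.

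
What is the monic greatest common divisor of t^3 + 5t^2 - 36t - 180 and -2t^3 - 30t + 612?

Apply the Euclidean algorithm:
  t^3 + 5t^2 - 36t - 180 = (-1/2)(-2t^3 - 30t + 612) + (5t^2 - 51t + 126)
  -2t^3 - 30t + 612 = (-(2/5)t - 102/25)(5t^2 - 51t + 126) + (-(4692/25)t + 28152/25)
  5t^2 - 51t + 126 = (-(125/4692)t + 175/1564)(-(4692/25)t + 28152/25) + (0)
Last nonzero remainder: -(4692/25)t + 28152/25. Dividing through by -4692/25 gives the monic gcd t - 6.

t - 6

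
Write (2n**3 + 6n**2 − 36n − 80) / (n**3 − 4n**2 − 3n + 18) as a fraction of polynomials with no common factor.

(2n**2 + 2n − 40)/(n**2 − 6n + 9)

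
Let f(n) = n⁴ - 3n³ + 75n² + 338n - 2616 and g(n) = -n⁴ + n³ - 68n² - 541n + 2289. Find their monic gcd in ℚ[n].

By polynomial division,
  n⁴ - 3n³ + 75n² + 338n - 2616 = (-1)(-n⁴ + n³ - 68n² - 541n + 2289) + (-2n³ + 7n² - 203n - 327)
  -n⁴ + n³ - 68n² - 541n + 2289 = ((1/2)n + 5/4)(-2n³ + 7n² - 203n - 327) + ((99/4)n² - (495/4)n + 10791/4)
  -2n³ + 7n² - 203n - 327 = (-(8/99)n - 4/33)((99/4)n² - (495/4)n + 10791/4) + (0)
Last nonzero remainder: (99/4)n² - (495/4)n + 10791/4. Dividing through by 99/4 gives the monic gcd n² - 5n + 109.

n² - 5n + 109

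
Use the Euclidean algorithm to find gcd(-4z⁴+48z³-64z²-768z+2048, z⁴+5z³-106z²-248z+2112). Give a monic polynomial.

z²-12z+32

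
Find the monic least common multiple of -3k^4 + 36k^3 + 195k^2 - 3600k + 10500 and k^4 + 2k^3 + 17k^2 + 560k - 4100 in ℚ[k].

k^6 - 15k^5 + 53k^4 + 411k^3 - 12430k^2 + 108900k - 287000

Euclidean algorithm in ℚ[k]:
  -3k^4 + 36k^3 + 195k^2 - 3600k + 10500 = (-3)(k^4 + 2k^3 + 17k^2 + 560k - 4100) + (42k^3 + 246k^2 - 1920k - 1800)
  k^4 + 2k^3 + 17k^2 + 560k - 4100 = ((1/42)k - 9/98)(42k^3 + 246k^2 - 1920k - 1800) + ((4180/49)k^2 + (20900/49)k - 209000/49)
  42k^3 + 246k^2 - 1920k - 1800 = ((1029/2090)k + 441/1045)((4180/49)k^2 + (20900/49)k - 209000/49) + (0)
Last nonzero remainder: (4180/49)k^2 + (20900/49)k - 209000/49. Dividing through by 4180/49 gives the monic gcd k^2 + 5k - 50.
Then lcm(f, g) = f·g / gcd(f, g); expanding and making the result monic gives the answer.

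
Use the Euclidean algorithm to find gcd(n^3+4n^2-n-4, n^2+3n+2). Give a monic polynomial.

n+1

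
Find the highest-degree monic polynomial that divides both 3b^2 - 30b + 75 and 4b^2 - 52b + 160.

Apply the Euclidean algorithm:
  3b^2 - 30b + 75 = (3/4)(4b^2 - 52b + 160) + (9b - 45)
  4b^2 - 52b + 160 = ((4/9)b - 32/9)(9b - 45) + (0)
Last nonzero remainder: 9b - 45. Dividing through by 9 gives the monic gcd b - 5.

b - 5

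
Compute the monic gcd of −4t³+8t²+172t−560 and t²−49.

Euclidean algorithm in ℚ[t]:
  −4t³+8t²+172t−560 = (−4t+8)(t²−49) + (−24t−168)
  t²−49 = (−(1/24)t+7/24)(−24t−168) + (0)
Last nonzero remainder: −24t−168. Dividing through by −24 gives the monic gcd t+7.

t+7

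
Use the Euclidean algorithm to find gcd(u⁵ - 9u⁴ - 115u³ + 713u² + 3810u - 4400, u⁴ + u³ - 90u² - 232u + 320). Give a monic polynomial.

u³ - 3u² - 78u + 80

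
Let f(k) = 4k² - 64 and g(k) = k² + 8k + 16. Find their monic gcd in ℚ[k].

Apply the Euclidean algorithm:
  4k² - 64 = (4)(k² + 8k + 16) + (-32k - 128)
  k² + 8k + 16 = (-(1/32)k - 1/8)(-32k - 128) + (0)
Last nonzero remainder: -32k - 128. Dividing through by -32 gives the monic gcd k + 4.

k + 4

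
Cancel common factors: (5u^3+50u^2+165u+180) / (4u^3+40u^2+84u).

By polynomial division,
  5u^3+50u^2+165u+180 = (5/4)(4u^3+40u^2+84u) + (60u+180)
  4u^3+40u^2+84u = ((1/15)u^2+(7/15)u)(60u+180) + (0)
Last nonzero remainder: 60u+180. Dividing through by 60 gives the monic gcd u+3.
Cancel u+3 from numerator and denominator to get the reduced form.

(5u^2+35u+60)/(4u^2+28u)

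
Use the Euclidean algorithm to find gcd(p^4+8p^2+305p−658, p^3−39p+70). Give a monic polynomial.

p^2+5p−14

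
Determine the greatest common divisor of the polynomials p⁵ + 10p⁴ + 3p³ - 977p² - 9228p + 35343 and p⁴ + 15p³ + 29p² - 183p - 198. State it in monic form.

p² + 8p - 33

Euclidean algorithm in ℚ[p]:
  p⁵ + 10p⁴ + 3p³ - 977p² - 9228p + 35343 = (p - 5)(p⁴ + 15p³ + 29p² - 183p - 198) + (49p³ - 649p² - 9945p + 34353)
  p⁴ + 15p³ + 29p² - 183p - 198 = ((1/49)p + 1384/2401)(49p³ - 649p² - 9945p + 34353) + ((1455150/2401)p² + (11641200/2401)p - 48019950/2401)
  49p³ - 649p² - 9945p + 34353 = ((117649/1455150)p - 833147/485050)((1455150/2401)p² + (11641200/2401)p - 48019950/2401) + (0)
Last nonzero remainder: (1455150/2401)p² + (11641200/2401)p - 48019950/2401. Dividing through by 1455150/2401 gives the monic gcd p² + 8p - 33.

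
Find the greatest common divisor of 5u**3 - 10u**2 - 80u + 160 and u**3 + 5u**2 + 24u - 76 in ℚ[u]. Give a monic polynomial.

u - 2

By polynomial division,
  5u**3 - 10u**2 - 80u + 160 = (5)(u**3 + 5u**2 + 24u - 76) + (-35u**2 - 200u + 540)
  u**3 + 5u**2 + 24u - 76 = (-(1/35)u + 1/49)(-35u**2 - 200u + 540) + ((2132/49)u - 4264/49)
  -35u**2 - 200u + 540 = (-(1715/2132)u - 6615/1066)((2132/49)u - 4264/49) + (0)
Last nonzero remainder: (2132/49)u - 4264/49. Dividing through by 2132/49 gives the monic gcd u - 2.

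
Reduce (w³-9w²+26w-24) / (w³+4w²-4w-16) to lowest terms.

By polynomial division,
  w³-9w²+26w-24 = (w³+4w²-4w-16) + (-13w²+30w-8)
  w³+4w²-4w-16 = (-(1/13)w-82/169)(-13w²+30w-8) + ((1680/169)w-3360/169)
  -13w²+30w-8 = (-(2197/1680)w+169/420)((1680/169)w-3360/169) + (0)
Last nonzero remainder: (1680/169)w-3360/169. Dividing through by 1680/169 gives the monic gcd w-2.
Cancel w-2 from numerator and denominator to get the reduced form.

(w²-7w+12)/(w²+6w+8)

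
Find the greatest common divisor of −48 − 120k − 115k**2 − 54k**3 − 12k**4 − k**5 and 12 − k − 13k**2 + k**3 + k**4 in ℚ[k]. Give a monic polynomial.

By polynomial division,
  −k**5 − 12k**4 − 54k**3 − 115k**2 − 120k − 48 = (−k − 11)(k**4 + k**3 − 13k**2 − k + 12) + (−56k**3 − 259k**2 − 119k + 84)
  k**4 + k**3 − 13k**2 − k + 12 = (−(1/56)k + 29/448)(−56k**3 − 259k**2 − 119k + 84) + ((105/64)k**2 + (525/64)k + 105/16)
  −56k**3 − 259k**2 − 119k + 84 = (−(512/15)k + 64/5)((105/64)k**2 + (525/64)k + 105/16) + (0)
Last nonzero remainder: (105/64)k**2 + (525/64)k + 105/16. Dividing through by 105/64 gives the monic gcd k**2 + 5k + 4.

4 + 5k + k**2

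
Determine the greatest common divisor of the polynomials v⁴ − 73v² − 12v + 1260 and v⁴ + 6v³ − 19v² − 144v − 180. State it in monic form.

Euclidean algorithm in ℚ[v]:
  v⁴ − 73v² − 12v + 1260 = (v⁴ + 6v³ − 19v² − 144v − 180) + (−6v³ − 54v² + 132v + 1440)
  v⁴ + 6v³ − 19v² − 144v − 180 = (−(1/6)v + 1/2)(−6v³ − 54v² + 132v + 1440) + (30v² + 30v − 900)
  −6v³ − 54v² + 132v + 1440 = (−(1/5)v − 8/5)(30v² + 30v − 900) + (0)
Last nonzero remainder: 30v² + 30v − 900. Dividing through by 30 gives the monic gcd v² + v − 30.

v² + v − 30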